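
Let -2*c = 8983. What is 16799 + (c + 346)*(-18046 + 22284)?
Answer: -17551830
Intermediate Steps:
c = -8983/2 (c = -½*8983 = -8983/2 ≈ -4491.5)
16799 + (c + 346)*(-18046 + 22284) = 16799 + (-8983/2 + 346)*(-18046 + 22284) = 16799 - 8291/2*4238 = 16799 - 17568629 = -17551830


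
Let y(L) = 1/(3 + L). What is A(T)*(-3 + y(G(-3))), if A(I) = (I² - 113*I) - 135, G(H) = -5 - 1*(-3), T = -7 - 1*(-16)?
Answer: 2142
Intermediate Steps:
T = 9 (T = -7 + 16 = 9)
G(H) = -2 (G(H) = -5 + 3 = -2)
A(I) = -135 + I² - 113*I
A(T)*(-3 + y(G(-3))) = (-135 + 9² - 113*9)*(-3 + 1/(3 - 2)) = (-135 + 81 - 1017)*(-3 + 1/1) = -1071*(-3 + 1) = -1071*(-2) = 2142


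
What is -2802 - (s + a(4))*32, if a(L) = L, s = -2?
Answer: -2866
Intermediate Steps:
-2802 - (s + a(4))*32 = -2802 - (-2 + 4)*32 = -2802 - 2*32 = -2802 - 1*64 = -2802 - 64 = -2866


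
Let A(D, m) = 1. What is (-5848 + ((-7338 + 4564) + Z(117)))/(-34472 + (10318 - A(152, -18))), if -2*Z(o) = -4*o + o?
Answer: 16893/48310 ≈ 0.34968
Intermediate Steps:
Z(o) = 3*o/2 (Z(o) = -(-4*o + o)/2 = -(-3)*o/2 = 3*o/2)
(-5848 + ((-7338 + 4564) + Z(117)))/(-34472 + (10318 - A(152, -18))) = (-5848 + ((-7338 + 4564) + (3/2)*117))/(-34472 + (10318 - 1*1)) = (-5848 + (-2774 + 351/2))/(-34472 + (10318 - 1)) = (-5848 - 5197/2)/(-34472 + 10317) = -16893/2/(-24155) = -16893/2*(-1/24155) = 16893/48310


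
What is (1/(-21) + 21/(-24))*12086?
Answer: -936665/84 ≈ -11151.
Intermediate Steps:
(1/(-21) + 21/(-24))*12086 = (1*(-1/21) + 21*(-1/24))*12086 = (-1/21 - 7/8)*12086 = -155/168*12086 = -936665/84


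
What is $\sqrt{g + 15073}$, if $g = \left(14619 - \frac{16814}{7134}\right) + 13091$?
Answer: $\frac{\sqrt{544319042118}}{3567} \approx 206.83$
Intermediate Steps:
$g = \frac{98833163}{3567}$ ($g = \left(14619 - \frac{8407}{3567}\right) + 13091 = \frac{52137566}{3567} + 13091 = \frac{98833163}{3567} \approx 27708.0$)
$\sqrt{g + 15073} = \sqrt{\frac{98833163}{3567} + 15073} = \sqrt{\frac{152598554}{3567}} = \frac{\sqrt{544319042118}}{3567}$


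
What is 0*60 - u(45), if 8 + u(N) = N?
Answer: -37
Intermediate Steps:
u(N) = -8 + N
0*60 - u(45) = 0*60 - (-8 + 45) = 0 - 1*37 = 0 - 37 = -37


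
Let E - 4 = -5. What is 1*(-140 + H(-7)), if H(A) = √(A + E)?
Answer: -140 + 2*I*√2 ≈ -140.0 + 2.8284*I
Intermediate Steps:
E = -1 (E = 4 - 5 = -1)
H(A) = √(-1 + A) (H(A) = √(A - 1) = √(-1 + A))
1*(-140 + H(-7)) = 1*(-140 + √(-1 - 7)) = 1*(-140 + √(-8)) = 1*(-140 + 2*I*√2) = -140 + 2*I*√2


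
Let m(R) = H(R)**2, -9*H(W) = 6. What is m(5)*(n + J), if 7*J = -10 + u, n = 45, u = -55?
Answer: 1000/63 ≈ 15.873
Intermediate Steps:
H(W) = -2/3 (H(W) = -1/9*6 = -2/3)
m(R) = 4/9 (m(R) = (-2/3)**2 = 4/9)
J = -65/7 (J = (-10 - 55)/7 = (1/7)*(-65) = -65/7 ≈ -9.2857)
m(5)*(n + J) = 4*(45 - 65/7)/9 = (4/9)*(250/7) = 1000/63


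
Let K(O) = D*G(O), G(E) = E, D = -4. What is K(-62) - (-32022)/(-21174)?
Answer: 869855/3529 ≈ 246.49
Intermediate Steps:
K(O) = -4*O
K(-62) - (-32022)/(-21174) = -4*(-62) - (-32022)/(-21174) = 248 - (-32022)*(-1)/21174 = 248 - 1*5337/3529 = 248 - 5337/3529 = 869855/3529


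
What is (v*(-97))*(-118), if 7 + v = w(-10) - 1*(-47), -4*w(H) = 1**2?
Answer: 909957/2 ≈ 4.5498e+5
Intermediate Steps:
w(H) = -1/4 (w(H) = -1/4*1**2 = -1/4*1 = -1/4)
v = 159/4 (v = -7 + (-1/4 - 1*(-47)) = -7 + (-1/4 + 47) = -7 + 187/4 = 159/4 ≈ 39.750)
(v*(-97))*(-118) = ((159/4)*(-97))*(-118) = -15423/4*(-118) = 909957/2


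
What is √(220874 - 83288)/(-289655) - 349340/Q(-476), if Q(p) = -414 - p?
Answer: -174670/31 - √137586/289655 ≈ -5634.5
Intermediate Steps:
√(220874 - 83288)/(-289655) - 349340/Q(-476) = √(220874 - 83288)/(-289655) - 349340/(-414 - 1*(-476)) = √137586*(-1/289655) - 349340/(-414 + 476) = -√137586/289655 - 349340/62 = -√137586/289655 - 349340*1/62 = -√137586/289655 - 174670/31 = -174670/31 - √137586/289655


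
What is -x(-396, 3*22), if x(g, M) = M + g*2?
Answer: 726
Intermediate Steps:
x(g, M) = M + 2*g
-x(-396, 3*22) = -(3*22 + 2*(-396)) = -(66 - 792) = -1*(-726) = 726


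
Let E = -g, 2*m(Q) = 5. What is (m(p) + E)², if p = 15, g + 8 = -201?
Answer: 178929/4 ≈ 44732.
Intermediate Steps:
g = -209 (g = -8 - 201 = -209)
m(Q) = 5/2 (m(Q) = (½)*5 = 5/2)
E = 209 (E = -1*(-209) = 209)
(m(p) + E)² = (5/2 + 209)² = (423/2)² = 178929/4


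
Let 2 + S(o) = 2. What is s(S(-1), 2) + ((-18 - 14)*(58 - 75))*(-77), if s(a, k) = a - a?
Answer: -41888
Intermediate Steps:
S(o) = 0 (S(o) = -2 + 2 = 0)
s(a, k) = 0
s(S(-1), 2) + ((-18 - 14)*(58 - 75))*(-77) = 0 + ((-18 - 14)*(58 - 75))*(-77) = 0 - 32*(-17)*(-77) = 0 + 544*(-77) = 0 - 41888 = -41888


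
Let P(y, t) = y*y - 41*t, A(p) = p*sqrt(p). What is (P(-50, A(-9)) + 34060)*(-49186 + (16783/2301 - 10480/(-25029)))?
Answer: -2655064638211280/1476711 - 2977506842633*I/54693 ≈ -1.798e+9 - 5.444e+7*I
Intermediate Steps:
A(p) = p**(3/2)
P(y, t) = y**2 - 41*t
(P(-50, A(-9)) + 34060)*(-49186 + (16783/2301 - 10480/(-25029))) = (((-50)**2 - (-1107)*I) + 34060)*(-49186 + (16783/2301 - 10480/(-25029))) = ((2500 - (-1107)*I) + 34060)*(-49186 + (16783*(1/2301) - 10480*(-1/25029))) = ((2500 + 1107*I) + 34060)*(-49186 + (1291/177 + 10480/25029)) = (36560 + 1107*I)*(-49186 + 11389133/1476711) = (36560 + 1107*I)*(-72622118113/1476711) = -2655064638211280/1476711 - 2977506842633*I/54693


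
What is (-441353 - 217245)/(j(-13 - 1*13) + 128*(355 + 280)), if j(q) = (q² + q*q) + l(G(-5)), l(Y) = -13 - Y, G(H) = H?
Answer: -329299/41312 ≈ -7.9710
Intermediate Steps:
j(q) = -8 + 2*q² (j(q) = (q² + q*q) + (-13 - 1*(-5)) = (q² + q²) + (-13 + 5) = 2*q² - 8 = -8 + 2*q²)
(-441353 - 217245)/(j(-13 - 1*13) + 128*(355 + 280)) = (-441353 - 217245)/((-8 + 2*(-13 - 1*13)²) + 128*(355 + 280)) = -658598/((-8 + 2*(-13 - 13)²) + 128*635) = -658598/((-8 + 2*(-26)²) + 81280) = -658598/((-8 + 2*676) + 81280) = -658598/((-8 + 1352) + 81280) = -658598/(1344 + 81280) = -658598/82624 = -658598*1/82624 = -329299/41312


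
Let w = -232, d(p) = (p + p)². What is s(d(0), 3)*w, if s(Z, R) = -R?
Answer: 696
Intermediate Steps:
d(p) = 4*p² (d(p) = (2*p)² = 4*p²)
s(d(0), 3)*w = -1*3*(-232) = -3*(-232) = 696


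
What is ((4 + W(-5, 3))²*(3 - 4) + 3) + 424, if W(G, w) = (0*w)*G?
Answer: 411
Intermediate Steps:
W(G, w) = 0 (W(G, w) = 0*G = 0)
((4 + W(-5, 3))²*(3 - 4) + 3) + 424 = ((4 + 0)²*(3 - 4) + 3) + 424 = (4²*(-1) + 3) + 424 = (16*(-1) + 3) + 424 = (-16 + 3) + 424 = -13 + 424 = 411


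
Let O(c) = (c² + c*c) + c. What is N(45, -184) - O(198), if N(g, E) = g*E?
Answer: -86886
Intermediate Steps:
N(g, E) = E*g
O(c) = c + 2*c² (O(c) = (c² + c²) + c = 2*c² + c = c + 2*c²)
N(45, -184) - O(198) = -184*45 - 198*(1 + 2*198) = -8280 - 198*(1 + 396) = -8280 - 198*397 = -8280 - 1*78606 = -8280 - 78606 = -86886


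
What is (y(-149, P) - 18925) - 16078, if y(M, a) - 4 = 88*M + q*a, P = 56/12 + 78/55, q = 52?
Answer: -7886107/165 ≈ -47795.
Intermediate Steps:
P = 1004/165 (P = 56*(1/12) + 78*(1/55) = 14/3 + 78/55 = 1004/165 ≈ 6.0848)
y(M, a) = 4 + 52*a + 88*M (y(M, a) = 4 + (88*M + 52*a) = 4 + (52*a + 88*M) = 4 + 52*a + 88*M)
(y(-149, P) - 18925) - 16078 = ((4 + 52*(1004/165) + 88*(-149)) - 18925) - 16078 = ((4 + 52208/165 - 13112) - 18925) - 16078 = (-2110612/165 - 18925) - 16078 = -5233237/165 - 16078 = -7886107/165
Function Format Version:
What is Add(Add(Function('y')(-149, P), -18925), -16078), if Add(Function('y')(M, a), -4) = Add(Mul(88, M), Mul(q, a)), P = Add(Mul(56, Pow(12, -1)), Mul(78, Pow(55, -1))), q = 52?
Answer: Rational(-7886107, 165) ≈ -47795.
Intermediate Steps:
P = Rational(1004, 165) (P = Add(Mul(56, Rational(1, 12)), Mul(78, Rational(1, 55))) = Add(Rational(14, 3), Rational(78, 55)) = Rational(1004, 165) ≈ 6.0848)
Function('y')(M, a) = Add(4, Mul(52, a), Mul(88, M)) (Function('y')(M, a) = Add(4, Add(Mul(88, M), Mul(52, a))) = Add(4, Add(Mul(52, a), Mul(88, M))) = Add(4, Mul(52, a), Mul(88, M)))
Add(Add(Function('y')(-149, P), -18925), -16078) = Add(Add(Add(4, Mul(52, Rational(1004, 165)), Mul(88, -149)), -18925), -16078) = Add(Add(Add(4, Rational(52208, 165), -13112), -18925), -16078) = Add(Add(Rational(-2110612, 165), -18925), -16078) = Add(Rational(-5233237, 165), -16078) = Rational(-7886107, 165)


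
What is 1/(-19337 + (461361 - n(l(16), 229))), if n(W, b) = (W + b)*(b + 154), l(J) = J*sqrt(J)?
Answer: 1/329805 ≈ 3.0321e-6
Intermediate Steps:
l(J) = J**(3/2)
n(W, b) = (154 + b)*(W + b) (n(W, b) = (W + b)*(154 + b) = (154 + b)*(W + b))
1/(-19337 + (461361 - n(l(16), 229))) = 1/(-19337 + (461361 - (229**2 + 154*16**(3/2) + 154*229 + 16**(3/2)*229))) = 1/(-19337 + (461361 - (52441 + 154*64 + 35266 + 64*229))) = 1/(-19337 + (461361 - (52441 + 9856 + 35266 + 14656))) = 1/(-19337 + (461361 - 1*112219)) = 1/(-19337 + (461361 - 112219)) = 1/(-19337 + 349142) = 1/329805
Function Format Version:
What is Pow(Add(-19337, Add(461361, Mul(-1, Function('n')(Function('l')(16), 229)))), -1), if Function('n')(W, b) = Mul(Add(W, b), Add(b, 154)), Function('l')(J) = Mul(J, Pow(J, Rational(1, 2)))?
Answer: Rational(1, 329805) ≈ 3.0321e-6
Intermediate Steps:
Function('l')(J) = Pow(J, Rational(3, 2))
Function('n')(W, b) = Mul(Add(154, b), Add(W, b)) (Function('n')(W, b) = Mul(Add(W, b), Add(154, b)) = Mul(Add(154, b), Add(W, b)))
Pow(Add(-19337, Add(461361, Mul(-1, Function('n')(Function('l')(16), 229)))), -1) = Pow(Add(-19337, Add(461361, Mul(-1, Add(Pow(229, 2), Mul(154, Pow(16, Rational(3, 2))), Mul(154, 229), Mul(Pow(16, Rational(3, 2)), 229))))), -1) = Pow(Add(-19337, Add(461361, Mul(-1, Add(52441, Mul(154, 64), 35266, Mul(64, 229))))), -1) = Pow(Add(-19337, Add(461361, Mul(-1, Add(52441, 9856, 35266, 14656)))), -1) = Pow(Add(-19337, Add(461361, Mul(-1, 112219))), -1) = Pow(Add(-19337, Add(461361, -112219)), -1) = Pow(Add(-19337, 349142), -1) = Pow(329805, -1) = Rational(1, 329805)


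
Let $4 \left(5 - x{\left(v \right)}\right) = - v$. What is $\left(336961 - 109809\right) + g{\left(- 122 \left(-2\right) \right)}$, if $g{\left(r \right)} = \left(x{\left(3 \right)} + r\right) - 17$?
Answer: $\frac{909539}{4} \approx 2.2738 \cdot 10^{5}$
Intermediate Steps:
$x{\left(v \right)} = 5 + \frac{v}{4}$ ($x{\left(v \right)} = 5 - \frac{\left(-1\right) v}{4} = 5 + \frac{v}{4}$)
$g{\left(r \right)} = - \frac{45}{4} + r$ ($g{\left(r \right)} = \left(\left(5 + \frac{1}{4} \cdot 3\right) + r\right) - 17 = \left(\left(5 + \frac{3}{4}\right) + r\right) - 17 = \left(\frac{23}{4} + r\right) - 17 = - \frac{45}{4} + r$)
$\left(336961 - 109809\right) + g{\left(- 122 \left(-2\right) \right)} = \left(336961 - 109809\right) - \left(\frac{45}{4} + 122 \left(-2\right)\right) = 227152 - - \frac{931}{4} = 227152 + \left(- \frac{45}{4} + 244\right) = 227152 + \frac{931}{4} = \frac{909539}{4}$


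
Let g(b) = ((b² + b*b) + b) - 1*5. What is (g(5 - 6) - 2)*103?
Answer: -618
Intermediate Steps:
g(b) = -5 + b + 2*b² (g(b) = ((b² + b²) + b) - 5 = (2*b² + b) - 5 = (b + 2*b²) - 5 = -5 + b + 2*b²)
(g(5 - 6) - 2)*103 = ((-5 + (5 - 6) + 2*(5 - 6)²) - 2)*103 = ((-5 - 1 + 2*(-1)²) - 2)*103 = ((-5 - 1 + 2*1) - 2)*103 = ((-5 - 1 + 2) - 2)*103 = (-4 - 2)*103 = -6*103 = -618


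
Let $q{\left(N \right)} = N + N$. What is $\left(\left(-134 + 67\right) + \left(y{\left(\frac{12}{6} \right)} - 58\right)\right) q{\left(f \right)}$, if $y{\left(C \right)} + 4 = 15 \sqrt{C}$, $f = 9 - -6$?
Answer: $-3870 + 450 \sqrt{2} \approx -3233.6$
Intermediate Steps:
$f = 15$ ($f = 9 + 6 = 15$)
$q{\left(N \right)} = 2 N$
$y{\left(C \right)} = -4 + 15 \sqrt{C}$
$\left(\left(-134 + 67\right) + \left(y{\left(\frac{12}{6} \right)} - 58\right)\right) q{\left(f \right)} = \left(\left(-134 + 67\right) - \left(62 - 15 \sqrt{2}\right)\right) 2 \cdot 15 = \left(-67 - \left(62 - 15 \sqrt{2}\right)\right) 30 = \left(-129 + 15 \sqrt{2}\right) 30 = -3870 + 450 \sqrt{2}$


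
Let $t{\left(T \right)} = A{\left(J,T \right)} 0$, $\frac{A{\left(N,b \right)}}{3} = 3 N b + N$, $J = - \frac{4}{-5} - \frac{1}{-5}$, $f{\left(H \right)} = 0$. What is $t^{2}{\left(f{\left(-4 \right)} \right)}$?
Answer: $0$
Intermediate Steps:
$J = 1$ ($J = \left(-4\right) \left(- \frac{1}{5}\right) - - \frac{1}{5} = \frac{4}{5} + \frac{1}{5} = 1$)
$A{\left(N,b \right)} = 3 N + 9 N b$ ($A{\left(N,b \right)} = 3 \left(3 N b + N\right) = 3 \left(N + 3 N b\right) = 3 N + 9 N b$)
$t{\left(T \right)} = 0$ ($t{\left(T \right)} = 3 \cdot 1 \left(1 + 3 T\right) 0 = \left(3 + 9 T\right) 0 = 0$)
$t^{2}{\left(f{\left(-4 \right)} \right)} = 0^{2} = 0$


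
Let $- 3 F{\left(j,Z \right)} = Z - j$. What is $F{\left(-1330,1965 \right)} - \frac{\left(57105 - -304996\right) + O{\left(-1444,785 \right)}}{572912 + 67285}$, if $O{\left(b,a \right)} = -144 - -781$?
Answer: $- \frac{703512443}{640197} \approx -1098.9$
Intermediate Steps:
$O{\left(b,a \right)} = 637$ ($O{\left(b,a \right)} = -144 + 781 = 637$)
$F{\left(j,Z \right)} = - \frac{Z}{3} + \frac{j}{3}$ ($F{\left(j,Z \right)} = - \frac{Z - j}{3} = - \frac{Z}{3} + \frac{j}{3}$)
$F{\left(-1330,1965 \right)} - \frac{\left(57105 - -304996\right) + O{\left(-1444,785 \right)}}{572912 + 67285} = \left(\left(- \frac{1}{3}\right) 1965 + \frac{1}{3} \left(-1330\right)\right) - \frac{\left(57105 - -304996\right) + 637}{572912 + 67285} = \left(-655 - \frac{1330}{3}\right) - \frac{\left(57105 + 304996\right) + 637}{640197} = - \frac{3295}{3} - \left(362101 + 637\right) \frac{1}{640197} = - \frac{3295}{3} - 362738 \cdot \frac{1}{640197} = - \frac{3295}{3} - \frac{362738}{640197} = - \frac{703512443}{640197}$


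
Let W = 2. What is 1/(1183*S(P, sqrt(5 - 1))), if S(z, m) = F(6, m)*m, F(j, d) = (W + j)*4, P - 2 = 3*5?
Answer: 1/75712 ≈ 1.3208e-5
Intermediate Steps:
P = 17 (P = 2 + 3*5 = 2 + 15 = 17)
F(j, d) = 8 + 4*j (F(j, d) = (2 + j)*4 = 8 + 4*j)
S(z, m) = 32*m (S(z, m) = (8 + 4*6)*m = (8 + 24)*m = 32*m)
1/(1183*S(P, sqrt(5 - 1))) = 1/(1183*(32*sqrt(5 - 1))) = 1/(1183*(32*sqrt(4))) = 1/(1183*(32*2)) = 1/(1183*64) = 1/75712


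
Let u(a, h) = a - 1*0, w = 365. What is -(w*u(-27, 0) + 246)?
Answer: 9609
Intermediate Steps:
u(a, h) = a (u(a, h) = a + 0 = a)
-(w*u(-27, 0) + 246) = -(365*(-27) + 246) = -(-9855 + 246) = -1*(-9609) = 9609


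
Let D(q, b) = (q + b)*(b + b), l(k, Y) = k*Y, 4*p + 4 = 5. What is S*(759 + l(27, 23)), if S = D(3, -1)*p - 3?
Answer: -5520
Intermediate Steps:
p = ¼ (p = -1 + (¼)*5 = -1 + 5/4 = ¼ ≈ 0.25000)
l(k, Y) = Y*k
D(q, b) = 2*b*(b + q) (D(q, b) = (b + q)*(2*b) = 2*b*(b + q))
S = -4 (S = (2*(-1)*(-1 + 3))*(¼) - 3 = (2*(-1)*2)*(¼) - 3 = -4*¼ - 3 = -1 - 3 = -4)
S*(759 + l(27, 23)) = -4*(759 + 23*27) = -4*(759 + 621) = -4*1380 = -5520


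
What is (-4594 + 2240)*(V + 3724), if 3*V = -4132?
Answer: -16572160/3 ≈ -5.5241e+6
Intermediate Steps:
V = -4132/3 (V = (⅓)*(-4132) = -4132/3 ≈ -1377.3)
(-4594 + 2240)*(V + 3724) = (-4594 + 2240)*(-4132/3 + 3724) = -2354*7040/3 = -16572160/3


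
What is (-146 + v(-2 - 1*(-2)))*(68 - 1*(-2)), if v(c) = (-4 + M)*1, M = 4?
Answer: -10220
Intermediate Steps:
v(c) = 0 (v(c) = (-4 + 4)*1 = 0*1 = 0)
(-146 + v(-2 - 1*(-2)))*(68 - 1*(-2)) = (-146 + 0)*(68 - 1*(-2)) = -146*(68 + 2) = -146*70 = -10220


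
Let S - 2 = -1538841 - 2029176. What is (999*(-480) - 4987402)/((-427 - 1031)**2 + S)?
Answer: 5466922/1442251 ≈ 3.7905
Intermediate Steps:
S = -3568015 (S = 2 + (-1538841 - 2029176) = 2 - 3568017 = -3568015)
(999*(-480) - 4987402)/((-427 - 1031)**2 + S) = (999*(-480) - 4987402)/((-427 - 1031)**2 - 3568015) = (-479520 - 4987402)/((-1458)**2 - 3568015) = -5466922/(2125764 - 3568015) = -5466922/(-1442251) = -5466922*(-1/1442251) = 5466922/1442251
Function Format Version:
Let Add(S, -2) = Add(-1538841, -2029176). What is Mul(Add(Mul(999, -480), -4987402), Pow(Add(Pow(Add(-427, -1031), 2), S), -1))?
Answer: Rational(5466922, 1442251) ≈ 3.7905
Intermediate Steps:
S = -3568015 (S = Add(2, Add(-1538841, -2029176)) = Add(2, -3568017) = -3568015)
Mul(Add(Mul(999, -480), -4987402), Pow(Add(Pow(Add(-427, -1031), 2), S), -1)) = Mul(Add(Mul(999, -480), -4987402), Pow(Add(Pow(Add(-427, -1031), 2), -3568015), -1)) = Mul(Add(-479520, -4987402), Pow(Add(Pow(-1458, 2), -3568015), -1)) = Mul(-5466922, Pow(Add(2125764, -3568015), -1)) = Mul(-5466922, Pow(-1442251, -1)) = Mul(-5466922, Rational(-1, 1442251)) = Rational(5466922, 1442251)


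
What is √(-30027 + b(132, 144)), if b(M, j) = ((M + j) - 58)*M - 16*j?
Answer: 3*I*√395 ≈ 59.624*I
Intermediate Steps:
b(M, j) = -16*j + M*(-58 + M + j) (b(M, j) = (-58 + M + j)*M - 16*j = M*(-58 + M + j) - 16*j = -16*j + M*(-58 + M + j))
√(-30027 + b(132, 144)) = √(-30027 + (132² - 58*132 - 16*144 + 132*144)) = √(-30027 + (17424 - 7656 - 2304 + 19008)) = √(-30027 + 26472) = √(-3555) = 3*I*√395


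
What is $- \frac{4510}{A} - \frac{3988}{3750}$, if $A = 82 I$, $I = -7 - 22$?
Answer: $\frac{45299}{54375} \approx 0.83309$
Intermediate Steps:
$I = -29$ ($I = -7 - 22 = -29$)
$A = -2378$ ($A = 82 \left(-29\right) = -2378$)
$- \frac{4510}{A} - \frac{3988}{3750} = - \frac{4510}{-2378} - \frac{3988}{3750} = \left(-4510\right) \left(- \frac{1}{2378}\right) - \frac{1994}{1875} = \frac{55}{29} - \frac{1994}{1875} = \frac{45299}{54375}$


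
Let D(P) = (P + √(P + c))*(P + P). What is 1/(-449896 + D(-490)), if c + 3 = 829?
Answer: 947/18613688 + 245*√21/37227376 ≈ 8.1035e-5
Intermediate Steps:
c = 826 (c = -3 + 829 = 826)
D(P) = 2*P*(P + √(826 + P)) (D(P) = (P + √(P + 826))*(P + P) = (P + √(826 + P))*(2*P) = 2*P*(P + √(826 + P)))
1/(-449896 + D(-490)) = 1/(-449896 + 2*(-490)*(-490 + √(826 - 490))) = 1/(-449896 + 2*(-490)*(-490 + √336)) = 1/(-449896 + 2*(-490)*(-490 + 4*√21)) = 1/(-449896 + (480200 - 3920*√21)) = 1/(30304 - 3920*√21)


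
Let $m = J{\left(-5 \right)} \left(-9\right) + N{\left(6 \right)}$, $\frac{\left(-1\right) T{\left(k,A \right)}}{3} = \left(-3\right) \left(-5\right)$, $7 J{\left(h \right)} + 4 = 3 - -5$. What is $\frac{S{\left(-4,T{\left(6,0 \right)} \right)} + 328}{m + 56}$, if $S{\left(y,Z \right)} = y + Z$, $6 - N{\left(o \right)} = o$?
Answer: $\frac{1953}{356} \approx 5.486$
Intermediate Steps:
$J{\left(h \right)} = \frac{4}{7}$ ($J{\left(h \right)} = - \frac{4}{7} + \frac{3 - -5}{7} = - \frac{4}{7} + \frac{3 + 5}{7} = - \frac{4}{7} + \frac{1}{7} \cdot 8 = - \frac{4}{7} + \frac{8}{7} = \frac{4}{7}$)
$T{\left(k,A \right)} = -45$ ($T{\left(k,A \right)} = - 3 \left(\left(-3\right) \left(-5\right)\right) = \left(-3\right) 15 = -45$)
$N{\left(o \right)} = 6 - o$
$m = - \frac{36}{7}$ ($m = \frac{4}{7} \left(-9\right) + \left(6 - 6\right) = - \frac{36}{7} + \left(6 - 6\right) = - \frac{36}{7} + 0 = - \frac{36}{7} \approx -5.1429$)
$S{\left(y,Z \right)} = Z + y$
$\frac{S{\left(-4,T{\left(6,0 \right)} \right)} + 328}{m + 56} = \frac{\left(-45 - 4\right) + 328}{- \frac{36}{7} + 56} = \frac{-49 + 328}{\frac{356}{7}} = 279 \cdot \frac{7}{356} = \frac{1953}{356}$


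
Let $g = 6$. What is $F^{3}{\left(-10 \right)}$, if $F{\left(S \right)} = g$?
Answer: $216$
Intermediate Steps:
$F{\left(S \right)} = 6$
$F^{3}{\left(-10 \right)} = 6^{3} = 216$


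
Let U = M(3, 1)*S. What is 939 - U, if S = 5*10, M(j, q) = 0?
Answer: 939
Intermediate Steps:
S = 50
U = 0 (U = 0*50 = 0)
939 - U = 939 - 1*0 = 939 + 0 = 939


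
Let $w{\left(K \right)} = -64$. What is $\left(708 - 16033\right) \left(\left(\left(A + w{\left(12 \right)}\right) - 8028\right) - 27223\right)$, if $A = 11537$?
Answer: $364397850$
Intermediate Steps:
$\left(708 - 16033\right) \left(\left(\left(A + w{\left(12 \right)}\right) - 8028\right) - 27223\right) = \left(708 - 16033\right) \left(\left(\left(11537 - 64\right) - 8028\right) - 27223\right) = - 15325 \left(\left(11473 - 8028\right) - 27223\right) = - 15325 \left(3445 - 27223\right) = \left(-15325\right) \left(-23778\right) = 364397850$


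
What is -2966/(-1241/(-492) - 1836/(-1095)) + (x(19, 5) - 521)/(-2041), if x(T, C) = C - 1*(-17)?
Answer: -1086730285049/1539054829 ≈ -706.10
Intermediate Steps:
x(T, C) = 17 + C (x(T, C) = C + 17 = 17 + C)
-2966/(-1241/(-492) - 1836/(-1095)) + (x(19, 5) - 521)/(-2041) = -2966/(-1241/(-492) - 1836/(-1095)) + ((17 + 5) - 521)/(-2041) = -2966/(-1241*(-1/492) - 1836*(-1/1095)) + (22 - 521)*(-1/2041) = -2966/(1241/492 + 612/365) - 499*(-1/2041) = -2966/754069/179580 + 499/2041 = -2966*179580/754069 + 499/2041 = -532634280/754069 + 499/2041 = -1086730285049/1539054829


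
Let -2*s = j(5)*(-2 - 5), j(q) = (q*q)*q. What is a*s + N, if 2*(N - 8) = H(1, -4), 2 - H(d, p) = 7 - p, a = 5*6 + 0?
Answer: 26257/2 ≈ 13129.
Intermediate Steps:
j(q) = q**3 (j(q) = q**2*q = q**3)
a = 30 (a = 30 + 0 = 30)
H(d, p) = -5 + p (H(d, p) = 2 - (7 - p) = 2 + (-7 + p) = -5 + p)
N = 7/2 (N = 8 + (-5 - 4)/2 = 8 + (1/2)*(-9) = 8 - 9/2 = 7/2 ≈ 3.5000)
s = 875/2 (s = -5**3*(-2 - 5)/2 = -125*(-7)/2 = -1/2*(-875) = 875/2 ≈ 437.50)
a*s + N = 30*(875/2) + 7/2 = 13125 + 7/2 = 26257/2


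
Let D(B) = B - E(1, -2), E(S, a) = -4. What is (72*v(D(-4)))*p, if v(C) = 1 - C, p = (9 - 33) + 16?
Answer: -576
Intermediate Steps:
p = -8 (p = -24 + 16 = -8)
D(B) = 4 + B (D(B) = B - 1*(-4) = B + 4 = 4 + B)
(72*v(D(-4)))*p = (72*(1 - (4 - 4)))*(-8) = (72*(1 - 1*0))*(-8) = (72*(1 + 0))*(-8) = (72*1)*(-8) = 72*(-8) = -576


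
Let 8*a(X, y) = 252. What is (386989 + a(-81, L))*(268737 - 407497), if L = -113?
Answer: -53702964580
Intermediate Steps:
a(X, y) = 63/2 (a(X, y) = (⅛)*252 = 63/2)
(386989 + a(-81, L))*(268737 - 407497) = (386989 + 63/2)*(268737 - 407497) = (774041/2)*(-138760) = -53702964580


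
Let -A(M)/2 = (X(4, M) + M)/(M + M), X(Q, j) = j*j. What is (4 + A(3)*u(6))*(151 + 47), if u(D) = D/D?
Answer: 0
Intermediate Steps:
X(Q, j) = j²
u(D) = 1
A(M) = -(M + M²)/M (A(M) = -2*(M² + M)/(M + M) = -2*(M + M²)/(2*M) = -2*(M + M²)*1/(2*M) = -(M + M²)/M)
(4 + A(3)*u(6))*(151 + 47) = (4 + (-1 - 1*3)*1)*(151 + 47) = (4 + (-1 - 3)*1)*198 = (4 - 4*1)*198 = (4 - 4)*198 = 0*198 = 0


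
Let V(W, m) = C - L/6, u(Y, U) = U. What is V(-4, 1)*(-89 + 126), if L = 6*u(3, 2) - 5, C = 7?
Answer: 1295/6 ≈ 215.83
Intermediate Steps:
L = 7 (L = 6*2 - 5 = 12 - 5 = 7)
V(W, m) = 35/6 (V(W, m) = 7 - 7/6 = 35/6)
V(-4, 1)*(-89 + 126) = 35*(-89 + 126)/6 = (35/6)*37 = 1295/6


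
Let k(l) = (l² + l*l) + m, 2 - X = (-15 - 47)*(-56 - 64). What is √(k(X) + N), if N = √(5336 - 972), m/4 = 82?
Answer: √(110648016 + 2*√1091) ≈ 10519.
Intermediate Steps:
m = 328 (m = 4*82 = 328)
X = -7438 (X = 2 - (-15 - 47)*(-56 - 64) = 2 - (-62)*(-120) = 2 - 1*7440 = 2 - 7440 = -7438)
k(l) = 328 + 2*l² (k(l) = (l² + l*l) + 328 = (l² + l²) + 328 = 2*l² + 328 = 328 + 2*l²)
N = 2*√1091 (N = √4364 = 2*√1091 ≈ 66.061)
√(k(X) + N) = √((328 + 2*(-7438)²) + 2*√1091) = √((328 + 2*55323844) + 2*√1091) = √((328 + 110647688) + 2*√1091) = √(110648016 + 2*√1091)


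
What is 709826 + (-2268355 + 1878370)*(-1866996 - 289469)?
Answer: 840989712851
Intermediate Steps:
709826 + (-2268355 + 1878370)*(-1866996 - 289469) = 709826 - 389985*(-2156465) = 709826 + 840989003025 = 840989712851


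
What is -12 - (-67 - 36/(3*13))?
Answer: 727/13 ≈ 55.923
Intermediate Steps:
-12 - (-67 - 36/(3*13)) = -12 - (-67 - 36/39) = -12 - (-67 - 36*1/39) = -12 - (-67 - 12/13) = -12 - 1*(-883/13) = -12 + 883/13 = 727/13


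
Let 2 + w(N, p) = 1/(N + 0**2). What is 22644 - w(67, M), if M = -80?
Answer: 1517281/67 ≈ 22646.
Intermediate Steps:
w(N, p) = -2 + 1/N (w(N, p) = -2 + 1/(N + 0**2) = -2 + 1/(N + 0) = -2 + 1/N)
22644 - w(67, M) = 22644 - (-2 + 1/67) = 22644 - 1*(-133/67) = 22644 + 133/67 = 1517281/67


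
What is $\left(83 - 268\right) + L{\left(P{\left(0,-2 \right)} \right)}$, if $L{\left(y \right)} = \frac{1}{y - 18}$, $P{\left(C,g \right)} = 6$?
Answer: $- \frac{2221}{12} \approx -185.08$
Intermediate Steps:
$L{\left(y \right)} = \frac{1}{-18 + y}$
$\left(83 - 268\right) + L{\left(P{\left(0,-2 \right)} \right)} = \left(83 - 268\right) + \frac{1}{-18 + 6} = -185 + \frac{1}{-12} = -185 - \frac{1}{12} = - \frac{2221}{12}$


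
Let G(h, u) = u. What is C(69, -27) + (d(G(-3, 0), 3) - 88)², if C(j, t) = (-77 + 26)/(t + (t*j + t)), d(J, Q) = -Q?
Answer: 5291576/639 ≈ 8281.0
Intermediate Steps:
C(j, t) = -51/(2*t + j*t) (C(j, t) = -51/(t + (j*t + t)) = -51/(t + (t + j*t)) = -51/(2*t + j*t))
C(69, -27) + (d(G(-3, 0), 3) - 88)² = -51/(-27*(2 + 69)) + (-1*3 - 88)² = -51*(-1/27)/71 + (-3 - 88)² = -51*(-1/27)*1/71 + (-91)² = 17/639 + 8281 = 5291576/639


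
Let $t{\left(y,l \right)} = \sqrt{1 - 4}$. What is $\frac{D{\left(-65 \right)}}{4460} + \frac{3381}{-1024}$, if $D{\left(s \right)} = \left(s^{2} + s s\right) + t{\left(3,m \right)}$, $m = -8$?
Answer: $- \frac{321323}{228352} + \frac{i \sqrt{3}}{4460} \approx -1.4071 + 0.00038835 i$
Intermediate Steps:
$t{\left(y,l \right)} = i \sqrt{3}$ ($t{\left(y,l \right)} = \sqrt{-3} = i \sqrt{3}$)
$D{\left(s \right)} = 2 s^{2} + i \sqrt{3}$ ($D{\left(s \right)} = \left(s^{2} + s s\right) + i \sqrt{3} = \left(s^{2} + s^{2}\right) + i \sqrt{3} = 2 s^{2} + i \sqrt{3}$)
$\frac{D{\left(-65 \right)}}{4460} + \frac{3381}{-1024} = \frac{2 \left(-65\right)^{2} + i \sqrt{3}}{4460} + \frac{3381}{-1024} = \left(2 \cdot 4225 + i \sqrt{3}\right) \frac{1}{4460} + 3381 \left(- \frac{1}{1024}\right) = \left(8450 + i \sqrt{3}\right) \frac{1}{4460} - \frac{3381}{1024} = \left(\frac{845}{446} + \frac{i \sqrt{3}}{4460}\right) - \frac{3381}{1024} = - \frac{321323}{228352} + \frac{i \sqrt{3}}{4460}$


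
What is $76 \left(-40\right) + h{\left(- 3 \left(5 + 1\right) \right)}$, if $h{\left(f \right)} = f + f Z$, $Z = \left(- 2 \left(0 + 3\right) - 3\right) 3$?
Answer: $-2572$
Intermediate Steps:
$Z = -27$ ($Z = \left(\left(-2\right) 3 - 3\right) 3 = \left(-6 - 3\right) 3 = \left(-9\right) 3 = -27$)
$h{\left(f \right)} = - 26 f$ ($h{\left(f \right)} = f + f \left(-27\right) = f - 27 f = - 26 f$)
$76 \left(-40\right) + h{\left(- 3 \left(5 + 1\right) \right)} = 76 \left(-40\right) - 26 \left(- 3 \left(5 + 1\right)\right) = -3040 - 26 \left(\left(-3\right) 6\right) = -3040 - -468 = -3040 + 468 = -2572$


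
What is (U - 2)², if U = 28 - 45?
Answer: 361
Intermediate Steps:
U = -17
(U - 2)² = (-17 - 2)² = (-19)² = 361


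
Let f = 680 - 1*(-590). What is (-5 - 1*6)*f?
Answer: -13970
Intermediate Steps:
f = 1270 (f = 680 + 590 = 1270)
(-5 - 1*6)*f = (-5 - 1*6)*1270 = (-5 - 6)*1270 = -11*1270 = -13970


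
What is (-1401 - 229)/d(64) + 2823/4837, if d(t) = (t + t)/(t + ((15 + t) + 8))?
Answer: -595084733/309568 ≈ -1922.3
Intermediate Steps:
d(t) = 2*t/(23 + 2*t) (d(t) = (2*t)/(t + (23 + t)) = (2*t)/(23 + 2*t) = 2*t/(23 + 2*t))
(-1401 - 229)/d(64) + 2823/4837 = (-1401 - 229)/((2*64/(23 + 2*64))) + 2823/4837 = -1630/(2*64/(23 + 128)) + 2823*(1/4837) = -1630/(2*64/151) + 2823/4837 = -1630/(2*64*(1/151)) + 2823/4837 = -1630/128/151 + 2823/4837 = -1630*151/128 + 2823/4837 = -123065/64 + 2823/4837 = -595084733/309568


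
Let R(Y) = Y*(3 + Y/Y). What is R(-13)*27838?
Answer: -1447576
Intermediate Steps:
R(Y) = 4*Y (R(Y) = Y*(3 + 1) = Y*4 = 4*Y)
R(-13)*27838 = (4*(-13))*27838 = -52*27838 = -1447576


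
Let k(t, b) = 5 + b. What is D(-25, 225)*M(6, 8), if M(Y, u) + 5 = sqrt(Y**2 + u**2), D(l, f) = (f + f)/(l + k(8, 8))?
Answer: -375/2 ≈ -187.50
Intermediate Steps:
D(l, f) = 2*f/(13 + l) (D(l, f) = (f + f)/(l + (5 + 8)) = (2*f)/(l + 13) = (2*f)/(13 + l) = 2*f/(13 + l))
M(Y, u) = -5 + sqrt(Y**2 + u**2)
D(-25, 225)*M(6, 8) = (2*225/(13 - 25))*(-5 + sqrt(6**2 + 8**2)) = (2*225/(-12))*(-5 + sqrt(36 + 64)) = (2*225*(-1/12))*(-5 + sqrt(100)) = -75*(-5 + 10)/2 = -75/2*5 = -375/2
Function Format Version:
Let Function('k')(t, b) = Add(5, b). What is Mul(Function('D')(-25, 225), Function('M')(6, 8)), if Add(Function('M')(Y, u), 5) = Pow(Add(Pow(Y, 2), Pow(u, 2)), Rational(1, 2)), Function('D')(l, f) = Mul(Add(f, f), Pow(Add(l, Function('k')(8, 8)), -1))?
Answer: Rational(-375, 2) ≈ -187.50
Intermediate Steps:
Function('D')(l, f) = Mul(2, f, Pow(Add(13, l), -1)) (Function('D')(l, f) = Mul(Add(f, f), Pow(Add(l, Add(5, 8)), -1)) = Mul(Mul(2, f), Pow(Add(l, 13), -1)) = Mul(Mul(2, f), Pow(Add(13, l), -1)) = Mul(2, f, Pow(Add(13, l), -1)))
Function('M')(Y, u) = Add(-5, Pow(Add(Pow(Y, 2), Pow(u, 2)), Rational(1, 2)))
Mul(Function('D')(-25, 225), Function('M')(6, 8)) = Mul(Mul(2, 225, Pow(Add(13, -25), -1)), Add(-5, Pow(Add(Pow(6, 2), Pow(8, 2)), Rational(1, 2)))) = Mul(Mul(2, 225, Pow(-12, -1)), Add(-5, Pow(Add(36, 64), Rational(1, 2)))) = Mul(Mul(2, 225, Rational(-1, 12)), Add(-5, Pow(100, Rational(1, 2)))) = Mul(Rational(-75, 2), Add(-5, 10)) = Mul(Rational(-75, 2), 5) = Rational(-375, 2)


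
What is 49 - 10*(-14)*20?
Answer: 2849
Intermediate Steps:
49 - 10*(-14)*20 = 49 + 140*20 = 49 + 2800 = 2849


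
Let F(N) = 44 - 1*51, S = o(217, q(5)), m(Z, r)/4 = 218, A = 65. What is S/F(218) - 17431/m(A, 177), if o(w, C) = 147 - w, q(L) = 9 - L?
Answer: -8711/872 ≈ -9.9897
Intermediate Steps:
m(Z, r) = 872 (m(Z, r) = 4*218 = 872)
S = -70 (S = 147 - 1*217 = 147 - 217 = -70)
F(N) = -7 (F(N) = 44 - 51 = -7)
S/F(218) - 17431/m(A, 177) = -70/(-7) - 17431/872 = -70*(-⅐) - 17431*1/872 = 10 - 17431/872 = -8711/872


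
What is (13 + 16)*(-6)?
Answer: -174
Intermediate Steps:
(13 + 16)*(-6) = 29*(-6) = -174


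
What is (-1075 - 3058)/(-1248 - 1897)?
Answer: 4133/3145 ≈ 1.3141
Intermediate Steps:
(-1075 - 3058)/(-1248 - 1897) = -4133/(-3145) = -4133*(-1/3145) = 4133/3145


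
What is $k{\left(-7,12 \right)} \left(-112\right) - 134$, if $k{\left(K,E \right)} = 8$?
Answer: $-1030$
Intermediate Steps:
$k{\left(-7,12 \right)} \left(-112\right) - 134 = 8 \left(-112\right) - 134 = -896 - 134 = -1030$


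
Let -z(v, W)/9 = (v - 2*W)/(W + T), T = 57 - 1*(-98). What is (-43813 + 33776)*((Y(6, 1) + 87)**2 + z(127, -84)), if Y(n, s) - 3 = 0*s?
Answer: -5745630465/71 ≈ -8.0924e+7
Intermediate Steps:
Y(n, s) = 3 (Y(n, s) = 3 + 0*s = 3 + 0 = 3)
T = 155 (T = 57 + 98 = 155)
z(v, W) = -9*(v - 2*W)/(155 + W) (z(v, W) = -9*(v - 2*W)/(W + 155) = -9*(v - 2*W)/(155 + W))
(-43813 + 33776)*((Y(6, 1) + 87)**2 + z(127, -84)) = (-43813 + 33776)*((3 + 87)**2 + 9*(-1*127 + 2*(-84))/(155 - 84)) = -10037*(90**2 + 9*(-127 - 168)/71) = -10037*(8100 + 9*(1/71)*(-295)) = -10037*(8100 - 2655/71) = -10037*572445/71 = -5745630465/71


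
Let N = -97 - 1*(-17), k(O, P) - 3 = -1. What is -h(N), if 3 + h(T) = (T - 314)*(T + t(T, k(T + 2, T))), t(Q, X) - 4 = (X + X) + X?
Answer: -27577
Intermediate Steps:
k(O, P) = 2 (k(O, P) = 3 - 1 = 2)
t(Q, X) = 4 + 3*X (t(Q, X) = 4 + ((X + X) + X) = 4 + (2*X + X) = 4 + 3*X)
N = -80 (N = -97 + 17 = -80)
h(T) = -3 + (-314 + T)*(10 + T) (h(T) = -3 + (T - 314)*(T + (4 + 3*2)) = -3 + (-314 + T)*(T + (4 + 6)) = -3 + (-314 + T)*(T + 10) = -3 + (-314 + T)*(10 + T))
-h(N) = -(-3143 + (-80)**2 - 304*(-80)) = -(-3143 + 6400 + 24320) = -1*27577 = -27577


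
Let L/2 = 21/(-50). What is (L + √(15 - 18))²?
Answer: (21 - 25*I*√3)²/625 ≈ -2.2944 - 2.9098*I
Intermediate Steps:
L = -21/25 (L = 2*(21/(-50)) = 2*(21*(-1/50)) = 2*(-21/50) = -21/25 ≈ -0.84000)
(L + √(15 - 18))² = (-21/25 + √(15 - 18))² = (-21/25 + √(-3))² = (-21/25 + I*√3)²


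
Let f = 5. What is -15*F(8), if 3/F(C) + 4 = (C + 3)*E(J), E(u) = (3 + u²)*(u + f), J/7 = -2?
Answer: 9/3941 ≈ 0.0022837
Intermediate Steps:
J = -14 (J = 7*(-2) = -14)
E(u) = (3 + u²)*(5 + u) (E(u) = (3 + u²)*(u + 5) = (3 + u²)*(5 + u))
F(C) = 3/(-5377 - 1791*C) (F(C) = 3/(-4 + (C + 3)*(15 + (-14)³ + 3*(-14) + 5*(-14)²)) = 3/(-4 + (3 + C)*(15 - 2744 - 42 + 5*196)) = 3/(-4 + (3 + C)*(15 - 2744 - 42 + 980)) = 3/(-4 + (3 + C)*(-1791)) = 3/(-4 + (-5373 - 1791*C)) = 3/(-5377 - 1791*C))
-15*F(8) = -45/(-5377 - 1791*8) = -45/(-5377 - 14328) = -45/(-19705) = -45*(-1)/19705 = -15*(-3/19705) = 9/3941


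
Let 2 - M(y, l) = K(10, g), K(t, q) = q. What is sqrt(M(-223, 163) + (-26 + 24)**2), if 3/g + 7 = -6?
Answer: 9*sqrt(13)/13 ≈ 2.4962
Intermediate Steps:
g = -3/13 (g = 3/(-7 - 6) = 3/(-13) = 3*(-1/13) = -3/13 ≈ -0.23077)
M(y, l) = 29/13 (M(y, l) = 2 - 1*(-3/13) = 2 + 3/13 = 29/13)
sqrt(M(-223, 163) + (-26 + 24)**2) = sqrt(29/13 + (-26 + 24)**2) = sqrt(29/13 + (-2)**2) = sqrt(29/13 + 4) = sqrt(81/13) = 9*sqrt(13)/13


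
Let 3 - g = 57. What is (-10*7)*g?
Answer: 3780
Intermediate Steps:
g = -54 (g = 3 - 1*57 = 3 - 57 = -54)
(-10*7)*g = -10*7*(-54) = -70*(-54) = 3780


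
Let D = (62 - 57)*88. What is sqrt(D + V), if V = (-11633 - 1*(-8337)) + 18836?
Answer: 2*sqrt(3995) ≈ 126.41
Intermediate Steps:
V = 15540 (V = (-11633 + 8337) + 18836 = -3296 + 18836 = 15540)
D = 440 (D = 5*88 = 440)
sqrt(D + V) = sqrt(440 + 15540) = sqrt(15980) = 2*sqrt(3995)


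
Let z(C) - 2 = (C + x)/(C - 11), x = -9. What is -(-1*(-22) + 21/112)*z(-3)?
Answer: -1775/28 ≈ -63.393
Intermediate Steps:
z(C) = 2 + (-9 + C)/(-11 + C) (z(C) = 2 + (C - 9)/(C - 11) = 2 + (-9 + C)/(-11 + C))
-(-1*(-22) + 21/112)*z(-3) = -(-1*(-22) + 21/112)*(-31 + 3*(-3))/(-11 - 3) = -(22 + 21*(1/112))*(-31 - 9)/(-14) = -(22 + 3/16)*(-1/14*(-40)) = -355*20/(16*7) = -1*1775/28 = -1775/28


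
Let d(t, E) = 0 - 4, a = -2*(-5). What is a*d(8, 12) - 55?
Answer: -95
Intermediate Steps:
a = 10
d(t, E) = -4
a*d(8, 12) - 55 = 10*(-4) - 55 = -40 - 55 = -95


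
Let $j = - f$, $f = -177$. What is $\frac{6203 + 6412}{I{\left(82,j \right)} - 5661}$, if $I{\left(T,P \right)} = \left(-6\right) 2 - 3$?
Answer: $- \frac{4205}{1892} \approx -2.2225$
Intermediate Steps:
$j = 177$ ($j = \left(-1\right) \left(-177\right) = 177$)
$I{\left(T,P \right)} = -15$ ($I{\left(T,P \right)} = -12 - 3 = -15$)
$\frac{6203 + 6412}{I{\left(82,j \right)} - 5661} = \frac{6203 + 6412}{-15 - 5661} = \frac{12615}{-15 - 5661} = \frac{12615}{-5676} = 12615 \left(- \frac{1}{5676}\right) = - \frac{4205}{1892}$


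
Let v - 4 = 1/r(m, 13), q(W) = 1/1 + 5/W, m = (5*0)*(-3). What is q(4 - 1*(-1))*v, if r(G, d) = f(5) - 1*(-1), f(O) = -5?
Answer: 15/2 ≈ 7.5000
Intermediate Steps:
m = 0 (m = 0*(-3) = 0)
q(W) = 1 + 5/W (q(W) = 1*1 + 5/W = 1 + 5/W)
r(G, d) = -4 (r(G, d) = -5 - 1*(-1) = -5 + 1 = -4)
v = 15/4 (v = 4 + 1/(-4) = 4 - 1/4 = 15/4 ≈ 3.7500)
q(4 - 1*(-1))*v = ((5 + (4 - 1*(-1)))/(4 - 1*(-1)))*(15/4) = ((5 + (4 + 1))/(4 + 1))*(15/4) = ((5 + 5)/5)*(15/4) = ((1/5)*10)*(15/4) = 2*(15/4) = 15/2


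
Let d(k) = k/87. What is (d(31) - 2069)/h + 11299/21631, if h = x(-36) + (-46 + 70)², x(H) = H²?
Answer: -39476423/67748292 ≈ -0.58269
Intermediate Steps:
d(k) = k/87 (d(k) = k*(1/87) = k/87)
h = 1872 (h = (-36)² + (-46 + 70)² = 1296 + 24² = 1296 + 576 = 1872)
(d(31) - 2069)/h + 11299/21631 = ((1/87)*31 - 2069)/1872 + 11299/21631 = (31/87 - 2069)*(1/1872) + 11299*(1/21631) = -179972/87*1/1872 + 11299/21631 = -3461/3132 + 11299/21631 = -39476423/67748292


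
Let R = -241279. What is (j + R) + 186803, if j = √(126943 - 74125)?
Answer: -54476 + √52818 ≈ -54246.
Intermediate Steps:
j = √52818 ≈ 229.82
(j + R) + 186803 = (√52818 - 241279) + 186803 = (-241279 + √52818) + 186803 = -54476 + √52818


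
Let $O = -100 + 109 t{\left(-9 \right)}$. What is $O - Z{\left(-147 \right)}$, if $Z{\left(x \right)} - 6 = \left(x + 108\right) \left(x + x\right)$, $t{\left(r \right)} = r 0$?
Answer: $-11572$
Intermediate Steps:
$t{\left(r \right)} = 0$
$Z{\left(x \right)} = 6 + 2 x \left(108 + x\right)$ ($Z{\left(x \right)} = 6 + \left(x + 108\right) \left(x + x\right) = 6 + \left(108 + x\right) 2 x = 6 + 2 x \left(108 + x\right)$)
$O = -100$ ($O = -100 + 109 \cdot 0 = -100 + 0 = -100$)
$O - Z{\left(-147 \right)} = -100 - \left(6 + 2 \left(-147\right)^{2} + 216 \left(-147\right)\right) = -100 - \left(6 + 2 \cdot 21609 - 31752\right) = -100 - \left(6 + 43218 - 31752\right) = -100 - 11472 = -11572$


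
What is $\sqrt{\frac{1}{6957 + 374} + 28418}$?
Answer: $\frac{\sqrt{1527284523829}}{7331} \approx 168.58$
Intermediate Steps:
$\sqrt{\frac{1}{6957 + 374} + 28418} = \sqrt{\frac{1}{7331} + 28418} = \sqrt{\frac{208332359}{7331}} = \frac{\sqrt{1527284523829}}{7331}$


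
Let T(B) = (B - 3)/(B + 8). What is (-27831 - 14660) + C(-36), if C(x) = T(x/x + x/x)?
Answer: -424911/10 ≈ -42491.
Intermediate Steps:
T(B) = (-3 + B)/(8 + B)
C(x) = -1/10 (C(x) = (-3 + (x/x + x/x))/(8 + (x/x + x/x)) = (-3 + (1 + 1))/(8 + (1 + 1)) = (-3 + 2)/(8 + 2) = -1/10)
(-27831 - 14660) + C(-36) = (-27831 - 14660) - 1/10 = -42491 - 1/10 = -424911/10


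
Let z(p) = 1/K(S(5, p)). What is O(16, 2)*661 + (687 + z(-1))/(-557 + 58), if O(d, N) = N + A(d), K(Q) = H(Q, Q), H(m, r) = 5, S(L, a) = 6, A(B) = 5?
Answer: 11540929/2495 ≈ 4625.6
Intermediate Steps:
K(Q) = 5
z(p) = 1/5
O(d, N) = 5 + N (O(d, N) = N + 5 = 5 + N)
O(16, 2)*661 + (687 + z(-1))/(-557 + 58) = (5 + 2)*661 + (687 + 1/5)/(-557 + 58) = 7*661 + (3436/5)/(-499) = 4627 + (3436/5)*(-1/499) = 4627 - 3436/2495 = 11540929/2495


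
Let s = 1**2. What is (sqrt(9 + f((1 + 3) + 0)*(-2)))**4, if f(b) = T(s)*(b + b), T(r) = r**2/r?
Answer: 49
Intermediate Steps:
s = 1
T(r) = r
f(b) = 2*b (f(b) = 1*(b + b) = 1*(2*b) = 2*b)
(sqrt(9 + f((1 + 3) + 0)*(-2)))**4 = (sqrt(9 + (2*((1 + 3) + 0))*(-2)))**4 = (sqrt(9 + (2*(4 + 0))*(-2)))**4 = (sqrt(9 + (2*4)*(-2)))**4 = (sqrt(9 + 8*(-2)))**4 = (sqrt(9 - 16))**4 = (sqrt(-7))**4 = (I*sqrt(7))**4 = 49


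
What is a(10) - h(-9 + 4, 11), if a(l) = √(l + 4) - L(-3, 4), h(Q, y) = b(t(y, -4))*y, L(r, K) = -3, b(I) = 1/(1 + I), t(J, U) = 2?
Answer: -⅔ + √14 ≈ 3.0750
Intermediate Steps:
h(Q, y) = y/3 (h(Q, y) = y/(1 + 2) = y/3)
a(l) = 3 + √(4 + l) (a(l) = √(l + 4) - 1*(-3) = √(4 + l) + 3 = 3 + √(4 + l))
a(10) - h(-9 + 4, 11) = (3 + √(4 + 10)) - 11/3 = (3 + √14) - 1*11/3 = (3 + √14) - 11/3 = -⅔ + √14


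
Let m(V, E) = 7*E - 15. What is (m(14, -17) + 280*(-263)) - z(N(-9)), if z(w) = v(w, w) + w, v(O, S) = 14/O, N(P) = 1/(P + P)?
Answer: -1323395/18 ≈ -73522.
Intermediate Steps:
N(P) = 1/(2*P)
m(V, E) = -15 + 7*E
z(w) = w + 14/w (z(w) = 14/w + w = w + 14/w)
(m(14, -17) + 280*(-263)) - z(N(-9)) = ((-15 + 7*(-17)) + 280*(-263)) - ((½)/(-9) + 14/(((½)/(-9)))) = ((-15 - 119) - 73640) - ((½)*(-⅑) + 14/(((½)*(-⅑)))) = (-134 - 73640) - (-1/18 + 14/(-1/18)) = -73774 - (-1/18 + 14*(-18)) = -73774 - (-1/18 - 252) = -73774 - 1*(-4537/18) = -73774 + 4537/18 = -1323395/18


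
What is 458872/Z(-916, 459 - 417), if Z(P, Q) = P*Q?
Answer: -57359/4809 ≈ -11.927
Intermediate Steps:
458872/Z(-916, 459 - 417) = 458872/((-916*(459 - 417))) = 458872/((-916*42)) = 458872/(-38472) = 458872*(-1/38472) = -57359/4809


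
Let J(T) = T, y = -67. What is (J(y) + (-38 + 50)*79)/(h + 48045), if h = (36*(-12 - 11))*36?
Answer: 881/18237 ≈ 0.048308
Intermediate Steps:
h = -29808 (h = (36*(-23))*36 = -828*36 = -29808)
(J(y) + (-38 + 50)*79)/(h + 48045) = (-67 + (-38 + 50)*79)/(-29808 + 48045) = (-67 + 12*79)/18237 = (-67 + 948)*(1/18237) = 881*(1/18237) = 881/18237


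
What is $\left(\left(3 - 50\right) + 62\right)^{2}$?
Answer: $225$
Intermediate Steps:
$\left(\left(3 - 50\right) + 62\right)^{2} = \left(-47 + 62\right)^{2} = 15^{2} = 225$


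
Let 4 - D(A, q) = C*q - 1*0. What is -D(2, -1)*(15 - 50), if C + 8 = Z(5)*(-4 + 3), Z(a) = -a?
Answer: 35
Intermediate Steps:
C = -3 (C = -8 + (-1*5)*(-4 + 3) = -8 - 5*(-1) = -8 + 5 = -3)
D(A, q) = 4 + 3*q (D(A, q) = 4 - (-3*q - 1*0) = 4 - (-3*q + 0) = 4 - (-3)*q = 4 + 3*q)
-D(2, -1)*(15 - 50) = -(4 + 3*(-1))*(15 - 50) = -(4 - 3)*(-35) = -(-35) = -1*(-35) = 35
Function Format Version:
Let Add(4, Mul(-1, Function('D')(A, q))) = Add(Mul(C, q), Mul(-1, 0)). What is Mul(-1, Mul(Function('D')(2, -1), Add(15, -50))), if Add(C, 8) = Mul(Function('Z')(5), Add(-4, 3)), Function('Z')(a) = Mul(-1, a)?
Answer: 35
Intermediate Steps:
C = -3 (C = Add(-8, Mul(Mul(-1, 5), Add(-4, 3))) = Add(-8, Mul(-5, -1)) = Add(-8, 5) = -3)
Function('D')(A, q) = Add(4, Mul(3, q)) (Function('D')(A, q) = Add(4, Mul(-1, Add(Mul(-3, q), Mul(-1, 0)))) = Add(4, Mul(-1, Add(Mul(-3, q), 0))) = Add(4, Mul(-1, Mul(-3, q))) = Add(4, Mul(3, q)))
Mul(-1, Mul(Function('D')(2, -1), Add(15, -50))) = Mul(-1, Mul(Add(4, Mul(3, -1)), Add(15, -50))) = Mul(-1, Mul(Add(4, -3), -35)) = Mul(-1, Mul(1, -35)) = Mul(-1, -35) = 35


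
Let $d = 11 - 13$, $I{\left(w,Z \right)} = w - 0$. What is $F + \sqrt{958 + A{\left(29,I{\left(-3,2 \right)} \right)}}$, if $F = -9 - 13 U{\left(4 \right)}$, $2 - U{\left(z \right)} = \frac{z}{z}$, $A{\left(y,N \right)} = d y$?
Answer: $8$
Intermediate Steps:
$I{\left(w,Z \right)} = w$ ($I{\left(w,Z \right)} = w + 0 = w$)
$d = -2$ ($d = 11 - 13 = -2$)
$A{\left(y,N \right)} = - 2 y$
$U{\left(z \right)} = 1$ ($U{\left(z \right)} = 2 - \frac{z}{z} = 2 - 1 = 1$)
$F = -22$ ($F = -9 - 13 = -22$)
$F + \sqrt{958 + A{\left(29,I{\left(-3,2 \right)} \right)}} = -22 + \sqrt{958 - 58} = -22 + \sqrt{900} = -22 + 30 = 8$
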